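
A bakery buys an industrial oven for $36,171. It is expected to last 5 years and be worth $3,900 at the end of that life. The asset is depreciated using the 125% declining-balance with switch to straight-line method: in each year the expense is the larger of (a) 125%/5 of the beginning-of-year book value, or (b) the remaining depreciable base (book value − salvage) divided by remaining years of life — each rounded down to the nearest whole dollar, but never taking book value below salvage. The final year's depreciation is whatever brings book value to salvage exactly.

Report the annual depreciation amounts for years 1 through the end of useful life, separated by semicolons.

Depreciable base = $36,171 − $3,900 = $32,271.
Year 1: DB = ⌊$36,171 × 125%/5⌋ = $9,042; SL = ⌊$32,271/5⌋ = $6,454 → take DB $9,042. Book value $27,129.
Year 2: DB = ⌊$27,129 × 125%/5⌋ = $6,782; SL = ⌊$23,229/4⌋ = $5,807 → take DB $6,782. Book value $20,347.
Year 3: DB = ⌊$20,347 × 125%/5⌋ = $5,086; SL = ⌊$16,447/3⌋ = $5,482 → take SL $5,482. Book value $14,865.
Year 4: DB = ⌊$14,865 × 125%/5⌋ = $3,716; SL = ⌊$10,965/2⌋ = $5,482 → take SL $5,482. Book value $9,383.
Year 5 (final): $9,383 − $3,900 = $5,483. Book value $3,900.

$9,042; $6,782; $5,482; $5,482; $5,483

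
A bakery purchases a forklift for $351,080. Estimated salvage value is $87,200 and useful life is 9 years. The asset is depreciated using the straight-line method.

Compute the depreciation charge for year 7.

Depreciable base = $351,080 − $87,200 = $263,880.
Annual expense = $263,880 / 9 = $29,320.

$29,320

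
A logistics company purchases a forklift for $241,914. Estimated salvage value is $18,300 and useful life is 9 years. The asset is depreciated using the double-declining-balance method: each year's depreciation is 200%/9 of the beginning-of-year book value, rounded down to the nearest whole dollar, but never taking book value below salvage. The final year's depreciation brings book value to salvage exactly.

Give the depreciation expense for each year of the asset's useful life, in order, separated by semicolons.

$53,758; $41,812; $32,520; $25,294; $19,673; $15,301; $11,901; $9,256; $14,099

Depreciable base = $241,914 − $18,300 = $223,614.
Year 1: ⌊$241,914 × 200%/9⌋ = $53,758. Book value $188,156.
Year 2: ⌊$188,156 × 200%/9⌋ = $41,812. Book value $146,344.
Year 3: ⌊$146,344 × 200%/9⌋ = $32,520. Book value $113,824.
Year 4: ⌊$113,824 × 200%/9⌋ = $25,294. Book value $88,530.
Year 5: ⌊$88,530 × 200%/9⌋ = $19,673. Book value $68,857.
Year 6: ⌊$68,857 × 200%/9⌋ = $15,301. Book value $53,556.
Year 7: ⌊$53,556 × 200%/9⌋ = $11,901. Book value $41,655.
Year 8: ⌊$41,655 × 200%/9⌋ = $9,256. Book value $32,399.
Year 9 (final): $32,399 − $18,300 = $14,099. Book value $18,300.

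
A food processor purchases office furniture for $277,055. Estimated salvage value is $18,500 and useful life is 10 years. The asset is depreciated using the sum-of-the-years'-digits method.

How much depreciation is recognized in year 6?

$23,505

Depreciable base = $277,055 − $18,500 = $258,555.
Sum of the years' digits = 10+9+8+7+6+5+4+3+2+1 = 55.
Year 1: $258,555 × 10/55 = $47,010. Book value $230,045.
Year 2: $258,555 × 9/55 = $42,309. Book value $187,736.
Year 3: $258,555 × 8/55 = $37,608. Book value $150,128.
Year 4: $258,555 × 7/55 = $32,907. Book value $117,221.
Year 5: $258,555 × 6/55 = $28,206. Book value $89,015.
Year 6: $258,555 × 5/55 = $23,505. Book value $65,510.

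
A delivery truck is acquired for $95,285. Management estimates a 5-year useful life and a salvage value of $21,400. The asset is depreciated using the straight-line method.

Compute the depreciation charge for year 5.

$14,777

Depreciable base = $95,285 − $21,400 = $73,885.
Annual expense = $73,885 / 5 = $14,777.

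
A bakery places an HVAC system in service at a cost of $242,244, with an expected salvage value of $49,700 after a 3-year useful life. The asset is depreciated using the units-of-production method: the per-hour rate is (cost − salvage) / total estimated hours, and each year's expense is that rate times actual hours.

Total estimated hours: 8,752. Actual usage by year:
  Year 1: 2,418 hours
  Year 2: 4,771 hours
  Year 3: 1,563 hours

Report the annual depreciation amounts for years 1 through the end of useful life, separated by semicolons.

Depreciable base = $242,244 − $49,700 = $192,544.
Rate = $192,544 / 8,752 hours = $22 per hour.
Year 1: 2,418 × $22 = $53,196. Book value $189,048.
Year 2: 4,771 × $22 = $104,962. Book value $84,086.
Year 3: 1,563 × $22 = $34,386. Book value $49,700.

$53,196; $104,962; $34,386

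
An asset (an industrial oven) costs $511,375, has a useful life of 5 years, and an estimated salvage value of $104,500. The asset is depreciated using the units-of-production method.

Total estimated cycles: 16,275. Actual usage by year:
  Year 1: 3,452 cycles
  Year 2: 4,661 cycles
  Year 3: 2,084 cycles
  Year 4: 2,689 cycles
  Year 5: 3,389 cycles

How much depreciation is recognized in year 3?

Depreciable base = $511,375 − $104,500 = $406,875.
Rate = $406,875 / 16,275 cycles = $25 per cycle.
Year 1: 3,452 × $25 = $86,300. Book value $425,075.
Year 2: 4,661 × $25 = $116,525. Book value $308,550.
Year 3: 2,084 × $25 = $52,100. Book value $256,450.

$52,100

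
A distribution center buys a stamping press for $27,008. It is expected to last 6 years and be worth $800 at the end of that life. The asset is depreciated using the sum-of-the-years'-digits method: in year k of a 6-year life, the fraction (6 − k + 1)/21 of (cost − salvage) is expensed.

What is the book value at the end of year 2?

Depreciable base = $27,008 − $800 = $26,208.
Sum of the years' digits = 6+5+4+3+2+1 = 21.
Year 1: $26,208 × 6/21 = $7,488. Book value $19,520.
Year 2: $26,208 × 5/21 = $6,240. Book value $13,280.

$13,280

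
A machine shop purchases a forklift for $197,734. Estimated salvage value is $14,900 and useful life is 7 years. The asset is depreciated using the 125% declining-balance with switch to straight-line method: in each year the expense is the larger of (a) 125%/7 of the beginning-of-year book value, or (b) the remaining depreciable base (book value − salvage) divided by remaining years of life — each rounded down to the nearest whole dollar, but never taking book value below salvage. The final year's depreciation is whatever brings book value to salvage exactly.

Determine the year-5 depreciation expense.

Depreciable base = $197,734 − $14,900 = $182,834.
Year 1: DB = ⌊$197,734 × 125%/7⌋ = $35,309; SL = ⌊$182,834/7⌋ = $26,119 → take DB $35,309. Book value $162,425.
Year 2: DB = ⌊$162,425 × 125%/7⌋ = $29,004; SL = ⌊$147,525/6⌋ = $24,587 → take DB $29,004. Book value $133,421.
Year 3: DB = ⌊$133,421 × 125%/7⌋ = $23,825; SL = ⌊$118,521/5⌋ = $23,704 → take DB $23,825. Book value $109,596.
Year 4: DB = ⌊$109,596 × 125%/7⌋ = $19,570; SL = ⌊$94,696/4⌋ = $23,674 → take SL $23,674. Book value $85,922.
Year 5: DB = ⌊$85,922 × 125%/7⌋ = $15,343; SL = ⌊$71,022/3⌋ = $23,674 → take SL $23,674. Book value $62,248.

$23,674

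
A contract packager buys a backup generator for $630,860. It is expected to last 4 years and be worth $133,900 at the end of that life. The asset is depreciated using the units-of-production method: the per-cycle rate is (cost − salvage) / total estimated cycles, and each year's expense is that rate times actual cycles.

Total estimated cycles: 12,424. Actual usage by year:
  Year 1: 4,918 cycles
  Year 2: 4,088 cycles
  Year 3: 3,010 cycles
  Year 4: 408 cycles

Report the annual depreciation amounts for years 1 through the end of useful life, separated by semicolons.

Depreciable base = $630,860 − $133,900 = $496,960.
Rate = $496,960 / 12,424 cycles = $40 per cycle.
Year 1: 4,918 × $40 = $196,720. Book value $434,140.
Year 2: 4,088 × $40 = $163,520. Book value $270,620.
Year 3: 3,010 × $40 = $120,400. Book value $150,220.
Year 4: 408 × $40 = $16,320. Book value $133,900.

$196,720; $163,520; $120,400; $16,320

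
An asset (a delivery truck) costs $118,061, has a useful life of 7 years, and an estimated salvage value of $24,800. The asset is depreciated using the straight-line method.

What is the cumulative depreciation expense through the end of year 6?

Depreciable base = $118,061 − $24,800 = $93,261.
Annual expense = $93,261 / 7 = $13,323.
End of year 1: book value $104,738.
End of year 2: book value $91,415.
End of year 3: book value $78,092.
End of year 4: book value $64,769.
End of year 5: book value $51,446.
End of year 6: book value $38,123.
Accumulated through year 6 = $118,061 − $38,123 = $79,938.

$79,938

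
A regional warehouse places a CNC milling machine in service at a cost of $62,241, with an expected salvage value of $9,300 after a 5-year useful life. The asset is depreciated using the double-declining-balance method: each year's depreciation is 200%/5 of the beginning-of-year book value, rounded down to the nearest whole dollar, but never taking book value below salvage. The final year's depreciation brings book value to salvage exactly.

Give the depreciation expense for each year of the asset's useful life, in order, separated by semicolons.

Depreciable base = $62,241 − $9,300 = $52,941.
Year 1: ⌊$62,241 × 200%/5⌋ = $24,896. Book value $37,345.
Year 2: ⌊$37,345 × 200%/5⌋ = $14,938. Book value $22,407.
Year 3: ⌊$22,407 × 200%/5⌋ = $8,962. Book value $13,445.
Year 4: ⌊$13,445 × 200%/5⌋ = $5,378, capped at $4,145. Book value $9,300.
Year 5 (final): $9,300 − $9,300 = $0. Book value $9,300.

$24,896; $14,938; $8,962; $4,145; $0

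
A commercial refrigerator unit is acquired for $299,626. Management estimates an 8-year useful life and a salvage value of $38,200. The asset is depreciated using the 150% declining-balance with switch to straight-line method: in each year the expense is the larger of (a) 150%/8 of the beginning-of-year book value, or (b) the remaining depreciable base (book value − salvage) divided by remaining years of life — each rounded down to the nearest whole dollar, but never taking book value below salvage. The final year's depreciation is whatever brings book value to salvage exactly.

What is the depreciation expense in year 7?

Depreciable base = $299,626 − $38,200 = $261,426.
Year 1: DB = ⌊$299,626 × 150%/8⌋ = $56,179; SL = ⌊$261,426/8⌋ = $32,678 → take DB $56,179. Book value $243,447.
Year 2: DB = ⌊$243,447 × 150%/8⌋ = $45,646; SL = ⌊$205,247/7⌋ = $29,321 → take DB $45,646. Book value $197,801.
Year 3: DB = ⌊$197,801 × 150%/8⌋ = $37,087; SL = ⌊$159,601/6⌋ = $26,600 → take DB $37,087. Book value $160,714.
Year 4: DB = ⌊$160,714 × 150%/8⌋ = $30,133; SL = ⌊$122,514/5⌋ = $24,502 → take DB $30,133. Book value $130,581.
Year 5: DB = ⌊$130,581 × 150%/8⌋ = $24,483; SL = ⌊$92,381/4⌋ = $23,095 → take DB $24,483. Book value $106,098.
Year 6: DB = ⌊$106,098 × 150%/8⌋ = $19,893; SL = ⌊$67,898/3⌋ = $22,632 → take SL $22,632. Book value $83,466.
Year 7: DB = ⌊$83,466 × 150%/8⌋ = $15,649; SL = ⌊$45,266/2⌋ = $22,633 → take SL $22,633. Book value $60,833.

$22,633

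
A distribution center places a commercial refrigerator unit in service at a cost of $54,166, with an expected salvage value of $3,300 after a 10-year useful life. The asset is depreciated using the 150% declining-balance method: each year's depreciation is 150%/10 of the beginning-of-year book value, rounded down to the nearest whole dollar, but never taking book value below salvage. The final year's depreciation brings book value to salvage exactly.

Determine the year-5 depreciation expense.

$4,241

Depreciable base = $54,166 − $3,300 = $50,866.
Year 1: ⌊$54,166 × 150%/10⌋ = $8,124. Book value $46,042.
Year 2: ⌊$46,042 × 150%/10⌋ = $6,906. Book value $39,136.
Year 3: ⌊$39,136 × 150%/10⌋ = $5,870. Book value $33,266.
Year 4: ⌊$33,266 × 150%/10⌋ = $4,989. Book value $28,277.
Year 5: ⌊$28,277 × 150%/10⌋ = $4,241. Book value $24,036.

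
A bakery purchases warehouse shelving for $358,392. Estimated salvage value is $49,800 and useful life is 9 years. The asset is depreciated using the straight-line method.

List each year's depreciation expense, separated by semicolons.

$34,288; $34,288; $34,288; $34,288; $34,288; $34,288; $34,288; $34,288; $34,288

Depreciable base = $358,392 − $49,800 = $308,592.
Annual expense = $308,592 / 9 = $34,288.
End of year 1: book value $324,104.
End of year 2: book value $289,816.
End of year 3: book value $255,528.
End of year 4: book value $221,240.
End of year 5: book value $186,952.
End of year 6: book value $152,664.
End of year 7: book value $118,376.
End of year 8: book value $84,088.
End of year 9: book value $49,800.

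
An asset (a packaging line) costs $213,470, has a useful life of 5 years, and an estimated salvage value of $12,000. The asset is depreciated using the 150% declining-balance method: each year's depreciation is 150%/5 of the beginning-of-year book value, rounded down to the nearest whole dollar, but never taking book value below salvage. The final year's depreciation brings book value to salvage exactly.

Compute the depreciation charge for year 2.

$44,828

Depreciable base = $213,470 − $12,000 = $201,470.
Year 1: ⌊$213,470 × 150%/5⌋ = $64,041. Book value $149,429.
Year 2: ⌊$149,429 × 150%/5⌋ = $44,828. Book value $104,601.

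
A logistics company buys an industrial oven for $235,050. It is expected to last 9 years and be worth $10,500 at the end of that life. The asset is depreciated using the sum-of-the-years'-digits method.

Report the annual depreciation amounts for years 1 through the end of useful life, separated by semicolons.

Depreciable base = $235,050 − $10,500 = $224,550.
Sum of the years' digits = 9+8+7+6+5+4+3+2+1 = 45.
Year 1: $224,550 × 9/45 = $44,910. Book value $190,140.
Year 2: $224,550 × 8/45 = $39,920. Book value $150,220.
Year 3: $224,550 × 7/45 = $34,930. Book value $115,290.
Year 4: $224,550 × 6/45 = $29,940. Book value $85,350.
Year 5: $224,550 × 5/45 = $24,950. Book value $60,400.
Year 6: $224,550 × 4/45 = $19,960. Book value $40,440.
Year 7: $224,550 × 3/45 = $14,970. Book value $25,470.
Year 8: $224,550 × 2/45 = $9,980. Book value $15,490.
Year 9: $224,550 × 1/45 = $4,990. Book value $10,500.

$44,910; $39,920; $34,930; $29,940; $24,950; $19,960; $14,970; $9,980; $4,990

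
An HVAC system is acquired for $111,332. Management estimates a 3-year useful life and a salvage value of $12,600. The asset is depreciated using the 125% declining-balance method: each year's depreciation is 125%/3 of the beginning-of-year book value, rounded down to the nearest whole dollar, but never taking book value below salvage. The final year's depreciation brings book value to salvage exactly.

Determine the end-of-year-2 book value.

$37,884

Depreciable base = $111,332 − $12,600 = $98,732.
Year 1: ⌊$111,332 × 125%/3⌋ = $46,388. Book value $64,944.
Year 2: ⌊$64,944 × 125%/3⌋ = $27,060. Book value $37,884.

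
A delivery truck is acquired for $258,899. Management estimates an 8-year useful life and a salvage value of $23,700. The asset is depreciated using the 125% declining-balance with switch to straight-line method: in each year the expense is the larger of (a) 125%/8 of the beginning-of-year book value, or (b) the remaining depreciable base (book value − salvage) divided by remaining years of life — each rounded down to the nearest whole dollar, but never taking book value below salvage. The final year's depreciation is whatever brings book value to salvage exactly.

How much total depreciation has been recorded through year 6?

Depreciable base = $258,899 − $23,700 = $235,199.
Year 1: DB = ⌊$258,899 × 125%/8⌋ = $40,452; SL = ⌊$235,199/8⌋ = $29,399 → take DB $40,452. Book value $218,447.
Year 2: DB = ⌊$218,447 × 125%/8⌋ = $34,132; SL = ⌊$194,747/7⌋ = $27,821 → take DB $34,132. Book value $184,315.
Year 3: DB = ⌊$184,315 × 125%/8⌋ = $28,799; SL = ⌊$160,615/6⌋ = $26,769 → take DB $28,799. Book value $155,516.
Year 4: DB = ⌊$155,516 × 125%/8⌋ = $24,299; SL = ⌊$131,816/5⌋ = $26,363 → take SL $26,363. Book value $129,153.
Year 5: DB = ⌊$129,153 × 125%/8⌋ = $20,180; SL = ⌊$105,453/4⌋ = $26,363 → take SL $26,363. Book value $102,790.
Year 6: DB = ⌊$102,790 × 125%/8⌋ = $16,060; SL = ⌊$79,090/3⌋ = $26,363 → take SL $26,363. Book value $76,427.
Accumulated through year 6 = $258,899 − $76,427 = $182,472.

$182,472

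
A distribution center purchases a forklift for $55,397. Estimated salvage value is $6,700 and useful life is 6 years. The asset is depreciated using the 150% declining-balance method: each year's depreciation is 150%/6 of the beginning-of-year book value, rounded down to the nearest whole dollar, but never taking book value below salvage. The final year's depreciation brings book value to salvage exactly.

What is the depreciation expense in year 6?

$6,447

Depreciable base = $55,397 − $6,700 = $48,697.
Year 1: ⌊$55,397 × 150%/6⌋ = $13,849. Book value $41,548.
Year 2: ⌊$41,548 × 150%/6⌋ = $10,387. Book value $31,161.
Year 3: ⌊$31,161 × 150%/6⌋ = $7,790. Book value $23,371.
Year 4: ⌊$23,371 × 150%/6⌋ = $5,842. Book value $17,529.
Year 5: ⌊$17,529 × 150%/6⌋ = $4,382. Book value $13,147.
Year 6 (final): $13,147 − $6,700 = $6,447. Book value $6,700.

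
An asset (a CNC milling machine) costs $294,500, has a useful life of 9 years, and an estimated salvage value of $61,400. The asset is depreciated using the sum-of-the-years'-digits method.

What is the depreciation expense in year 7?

$15,540

Depreciable base = $294,500 − $61,400 = $233,100.
Sum of the years' digits = 9+8+7+6+5+4+3+2+1 = 45.
Year 1: $233,100 × 9/45 = $46,620. Book value $247,880.
Year 2: $233,100 × 8/45 = $41,440. Book value $206,440.
Year 3: $233,100 × 7/45 = $36,260. Book value $170,180.
Year 4: $233,100 × 6/45 = $31,080. Book value $139,100.
Year 5: $233,100 × 5/45 = $25,900. Book value $113,200.
Year 6: $233,100 × 4/45 = $20,720. Book value $92,480.
Year 7: $233,100 × 3/45 = $15,540. Book value $76,940.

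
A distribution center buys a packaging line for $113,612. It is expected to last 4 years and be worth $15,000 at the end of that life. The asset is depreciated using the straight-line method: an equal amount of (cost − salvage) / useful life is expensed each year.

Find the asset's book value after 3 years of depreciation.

Depreciable base = $113,612 − $15,000 = $98,612.
Annual expense = $98,612 / 4 = $24,653.
End of year 1: book value $88,959.
End of year 2: book value $64,306.
End of year 3: book value $39,653.

$39,653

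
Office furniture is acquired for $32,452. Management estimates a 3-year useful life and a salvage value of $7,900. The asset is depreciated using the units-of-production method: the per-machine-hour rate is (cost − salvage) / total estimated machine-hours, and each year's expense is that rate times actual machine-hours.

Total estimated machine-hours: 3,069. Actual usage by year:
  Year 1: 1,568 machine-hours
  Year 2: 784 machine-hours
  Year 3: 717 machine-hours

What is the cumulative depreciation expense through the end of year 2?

Depreciable base = $32,452 − $7,900 = $24,552.
Rate = $24,552 / 3,069 machine-hours = $8 per machine-hour.
Year 1: 1,568 × $8 = $12,544. Book value $19,908.
Year 2: 784 × $8 = $6,272. Book value $13,636.
Accumulated through year 2 = $32,452 − $13,636 = $18,816.

$18,816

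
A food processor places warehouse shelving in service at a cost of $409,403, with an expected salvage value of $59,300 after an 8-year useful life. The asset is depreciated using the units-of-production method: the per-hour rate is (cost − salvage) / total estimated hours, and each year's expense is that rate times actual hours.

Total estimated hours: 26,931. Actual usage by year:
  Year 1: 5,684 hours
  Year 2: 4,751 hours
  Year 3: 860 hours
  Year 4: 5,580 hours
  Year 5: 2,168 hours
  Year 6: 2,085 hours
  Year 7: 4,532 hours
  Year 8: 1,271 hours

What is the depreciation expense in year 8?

Depreciable base = $409,403 − $59,300 = $350,103.
Rate = $350,103 / 26,931 hours = $13 per hour.
Year 1: 5,684 × $13 = $73,892. Book value $335,511.
Year 2: 4,751 × $13 = $61,763. Book value $273,748.
Year 3: 860 × $13 = $11,180. Book value $262,568.
Year 4: 5,580 × $13 = $72,540. Book value $190,028.
Year 5: 2,168 × $13 = $28,184. Book value $161,844.
Year 6: 2,085 × $13 = $27,105. Book value $134,739.
Year 7: 4,532 × $13 = $58,916. Book value $75,823.
Year 8: 1,271 × $13 = $16,523. Book value $59,300.

$16,523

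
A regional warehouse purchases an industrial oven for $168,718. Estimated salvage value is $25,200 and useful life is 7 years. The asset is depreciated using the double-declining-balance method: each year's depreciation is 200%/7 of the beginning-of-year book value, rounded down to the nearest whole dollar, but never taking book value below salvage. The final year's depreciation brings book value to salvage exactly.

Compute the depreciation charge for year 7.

$0

Depreciable base = $168,718 − $25,200 = $143,518.
Year 1: ⌊$168,718 × 200%/7⌋ = $48,205. Book value $120,513.
Year 2: ⌊$120,513 × 200%/7⌋ = $34,432. Book value $86,081.
Year 3: ⌊$86,081 × 200%/7⌋ = $24,594. Book value $61,487.
Year 4: ⌊$61,487 × 200%/7⌋ = $17,567. Book value $43,920.
Year 5: ⌊$43,920 × 200%/7⌋ = $12,548. Book value $31,372.
Year 6: ⌊$31,372 × 200%/7⌋ = $8,963, capped at $6,172. Book value $25,200.
Year 7 (final): $25,200 − $25,200 = $0. Book value $25,200.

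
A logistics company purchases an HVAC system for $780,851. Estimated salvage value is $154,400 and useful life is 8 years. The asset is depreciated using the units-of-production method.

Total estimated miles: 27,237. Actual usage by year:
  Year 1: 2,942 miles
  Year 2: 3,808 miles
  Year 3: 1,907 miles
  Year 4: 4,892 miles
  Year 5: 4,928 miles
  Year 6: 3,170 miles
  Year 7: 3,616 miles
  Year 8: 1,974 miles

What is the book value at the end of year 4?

$469,224

Depreciable base = $780,851 − $154,400 = $626,451.
Rate = $626,451 / 27,237 miles = $23 per mile.
Year 1: 2,942 × $23 = $67,666. Book value $713,185.
Year 2: 3,808 × $23 = $87,584. Book value $625,601.
Year 3: 1,907 × $23 = $43,861. Book value $581,740.
Year 4: 4,892 × $23 = $112,516. Book value $469,224.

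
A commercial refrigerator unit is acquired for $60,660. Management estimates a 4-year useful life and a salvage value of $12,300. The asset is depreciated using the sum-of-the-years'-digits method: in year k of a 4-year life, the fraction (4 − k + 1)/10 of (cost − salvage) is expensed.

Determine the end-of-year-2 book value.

$26,808

Depreciable base = $60,660 − $12,300 = $48,360.
Sum of the years' digits = 4+3+2+1 = 10.
Year 1: $48,360 × 4/10 = $19,344. Book value $41,316.
Year 2: $48,360 × 3/10 = $14,508. Book value $26,808.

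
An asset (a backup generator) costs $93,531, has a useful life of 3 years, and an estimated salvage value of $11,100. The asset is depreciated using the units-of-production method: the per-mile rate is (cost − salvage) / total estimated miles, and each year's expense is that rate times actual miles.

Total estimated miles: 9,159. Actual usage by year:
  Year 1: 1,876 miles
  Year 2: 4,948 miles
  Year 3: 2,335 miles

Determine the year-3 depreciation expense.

Depreciable base = $93,531 − $11,100 = $82,431.
Rate = $82,431 / 9,159 miles = $9 per mile.
Year 1: 1,876 × $9 = $16,884. Book value $76,647.
Year 2: 4,948 × $9 = $44,532. Book value $32,115.
Year 3: 2,335 × $9 = $21,015. Book value $11,100.

$21,015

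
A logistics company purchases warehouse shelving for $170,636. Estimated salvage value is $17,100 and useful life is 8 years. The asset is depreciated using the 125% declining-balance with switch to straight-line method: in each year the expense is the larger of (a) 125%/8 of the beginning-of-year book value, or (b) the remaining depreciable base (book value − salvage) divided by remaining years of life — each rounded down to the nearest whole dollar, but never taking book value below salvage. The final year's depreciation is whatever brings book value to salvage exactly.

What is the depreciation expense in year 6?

$17,080

Depreciable base = $170,636 − $17,100 = $153,536.
Year 1: DB = ⌊$170,636 × 125%/8⌋ = $26,661; SL = ⌊$153,536/8⌋ = $19,192 → take DB $26,661. Book value $143,975.
Year 2: DB = ⌊$143,975 × 125%/8⌋ = $22,496; SL = ⌊$126,875/7⌋ = $18,125 → take DB $22,496. Book value $121,479.
Year 3: DB = ⌊$121,479 × 125%/8⌋ = $18,981; SL = ⌊$104,379/6⌋ = $17,396 → take DB $18,981. Book value $102,498.
Year 4: DB = ⌊$102,498 × 125%/8⌋ = $16,015; SL = ⌊$85,398/5⌋ = $17,079 → take SL $17,079. Book value $85,419.
Year 5: DB = ⌊$85,419 × 125%/8⌋ = $13,346; SL = ⌊$68,319/4⌋ = $17,079 → take SL $17,079. Book value $68,340.
Year 6: DB = ⌊$68,340 × 125%/8⌋ = $10,678; SL = ⌊$51,240/3⌋ = $17,080 → take SL $17,080. Book value $51,260.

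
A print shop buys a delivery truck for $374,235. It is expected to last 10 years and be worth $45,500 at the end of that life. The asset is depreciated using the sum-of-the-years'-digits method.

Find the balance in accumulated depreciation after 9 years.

Depreciable base = $374,235 − $45,500 = $328,735.
Sum of the years' digits = 10+9+8+7+6+5+4+3+2+1 = 55.
Year 1: $328,735 × 10/55 = $59,770. Book value $314,465.
Year 2: $328,735 × 9/55 = $53,793. Book value $260,672.
Year 3: $328,735 × 8/55 = $47,816. Book value $212,856.
Year 4: $328,735 × 7/55 = $41,839. Book value $171,017.
Year 5: $328,735 × 6/55 = $35,862. Book value $135,155.
Year 6: $328,735 × 5/55 = $29,885. Book value $105,270.
Year 7: $328,735 × 4/55 = $23,908. Book value $81,362.
Year 8: $328,735 × 3/55 = $17,931. Book value $63,431.
Year 9: $328,735 × 2/55 = $11,954. Book value $51,477.
Accumulated through year 9 = $374,235 − $51,477 = $322,758.

$322,758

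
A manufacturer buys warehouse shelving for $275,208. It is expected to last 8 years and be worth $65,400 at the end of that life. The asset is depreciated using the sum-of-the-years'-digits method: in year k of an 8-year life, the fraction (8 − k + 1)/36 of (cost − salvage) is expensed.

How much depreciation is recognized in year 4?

Depreciable base = $275,208 − $65,400 = $209,808.
Sum of the years' digits = 8+7+6+5+4+3+2+1 = 36.
Year 1: $209,808 × 8/36 = $46,624. Book value $228,584.
Year 2: $209,808 × 7/36 = $40,796. Book value $187,788.
Year 3: $209,808 × 6/36 = $34,968. Book value $152,820.
Year 4: $209,808 × 5/36 = $29,140. Book value $123,680.

$29,140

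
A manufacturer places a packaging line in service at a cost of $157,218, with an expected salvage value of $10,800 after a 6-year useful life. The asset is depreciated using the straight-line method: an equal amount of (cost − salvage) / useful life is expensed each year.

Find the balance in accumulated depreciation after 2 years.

$48,806

Depreciable base = $157,218 − $10,800 = $146,418.
Annual expense = $146,418 / 6 = $24,403.
End of year 1: book value $132,815.
End of year 2: book value $108,412.
Accumulated through year 2 = $157,218 − $108,412 = $48,806.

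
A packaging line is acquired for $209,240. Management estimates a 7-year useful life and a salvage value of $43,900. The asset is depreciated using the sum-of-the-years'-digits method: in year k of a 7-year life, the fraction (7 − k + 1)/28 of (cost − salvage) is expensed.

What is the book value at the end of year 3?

$102,950

Depreciable base = $209,240 − $43,900 = $165,340.
Sum of the years' digits = 7+6+5+4+3+2+1 = 28.
Year 1: $165,340 × 7/28 = $41,335. Book value $167,905.
Year 2: $165,340 × 6/28 = $35,430. Book value $132,475.
Year 3: $165,340 × 5/28 = $29,525. Book value $102,950.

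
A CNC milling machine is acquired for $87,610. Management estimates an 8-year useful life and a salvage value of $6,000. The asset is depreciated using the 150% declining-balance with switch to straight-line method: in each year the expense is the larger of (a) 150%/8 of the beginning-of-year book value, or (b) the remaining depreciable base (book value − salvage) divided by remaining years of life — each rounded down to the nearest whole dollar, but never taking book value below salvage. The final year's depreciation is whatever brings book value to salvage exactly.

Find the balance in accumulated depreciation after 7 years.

$73,564

Depreciable base = $87,610 − $6,000 = $81,610.
Year 1: DB = ⌊$87,610 × 150%/8⌋ = $16,426; SL = ⌊$81,610/8⌋ = $10,201 → take DB $16,426. Book value $71,184.
Year 2: DB = ⌊$71,184 × 150%/8⌋ = $13,347; SL = ⌊$65,184/7⌋ = $9,312 → take DB $13,347. Book value $57,837.
Year 3: DB = ⌊$57,837 × 150%/8⌋ = $10,844; SL = ⌊$51,837/6⌋ = $8,639 → take DB $10,844. Book value $46,993.
Year 4: DB = ⌊$46,993 × 150%/8⌋ = $8,811; SL = ⌊$40,993/5⌋ = $8,198 → take DB $8,811. Book value $38,182.
Year 5: DB = ⌊$38,182 × 150%/8⌋ = $7,159; SL = ⌊$32,182/4⌋ = $8,045 → take SL $8,045. Book value $30,137.
Year 6: DB = ⌊$30,137 × 150%/8⌋ = $5,650; SL = ⌊$24,137/3⌋ = $8,045 → take SL $8,045. Book value $22,092.
Year 7: DB = ⌊$22,092 × 150%/8⌋ = $4,142; SL = ⌊$16,092/2⌋ = $8,046 → take SL $8,046. Book value $14,046.
Accumulated through year 7 = $87,610 − $14,046 = $73,564.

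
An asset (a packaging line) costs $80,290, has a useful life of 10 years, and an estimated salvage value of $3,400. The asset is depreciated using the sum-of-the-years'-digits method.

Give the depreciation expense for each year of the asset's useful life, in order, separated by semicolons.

$13,980; $12,582; $11,184; $9,786; $8,388; $6,990; $5,592; $4,194; $2,796; $1,398

Depreciable base = $80,290 − $3,400 = $76,890.
Sum of the years' digits = 10+9+8+7+6+5+4+3+2+1 = 55.
Year 1: $76,890 × 10/55 = $13,980. Book value $66,310.
Year 2: $76,890 × 9/55 = $12,582. Book value $53,728.
Year 3: $76,890 × 8/55 = $11,184. Book value $42,544.
Year 4: $76,890 × 7/55 = $9,786. Book value $32,758.
Year 5: $76,890 × 6/55 = $8,388. Book value $24,370.
Year 6: $76,890 × 5/55 = $6,990. Book value $17,380.
Year 7: $76,890 × 4/55 = $5,592. Book value $11,788.
Year 8: $76,890 × 3/55 = $4,194. Book value $7,594.
Year 9: $76,890 × 2/55 = $2,796. Book value $4,798.
Year 10: $76,890 × 1/55 = $1,398. Book value $3,400.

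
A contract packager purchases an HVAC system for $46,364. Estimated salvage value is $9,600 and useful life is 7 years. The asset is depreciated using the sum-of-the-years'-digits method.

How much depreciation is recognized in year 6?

$2,626

Depreciable base = $46,364 − $9,600 = $36,764.
Sum of the years' digits = 7+6+5+4+3+2+1 = 28.
Year 1: $36,764 × 7/28 = $9,191. Book value $37,173.
Year 2: $36,764 × 6/28 = $7,878. Book value $29,295.
Year 3: $36,764 × 5/28 = $6,565. Book value $22,730.
Year 4: $36,764 × 4/28 = $5,252. Book value $17,478.
Year 5: $36,764 × 3/28 = $3,939. Book value $13,539.
Year 6: $36,764 × 2/28 = $2,626. Book value $10,913.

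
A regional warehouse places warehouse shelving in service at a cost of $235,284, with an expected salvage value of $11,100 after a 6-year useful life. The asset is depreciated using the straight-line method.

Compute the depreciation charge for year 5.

Depreciable base = $235,284 − $11,100 = $224,184.
Annual expense = $224,184 / 6 = $37,364.

$37,364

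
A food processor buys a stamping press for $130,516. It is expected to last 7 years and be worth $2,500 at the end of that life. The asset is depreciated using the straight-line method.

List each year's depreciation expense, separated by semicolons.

$18,288; $18,288; $18,288; $18,288; $18,288; $18,288; $18,288

Depreciable base = $130,516 − $2,500 = $128,016.
Annual expense = $128,016 / 7 = $18,288.
End of year 1: book value $112,228.
End of year 2: book value $93,940.
End of year 3: book value $75,652.
End of year 4: book value $57,364.
End of year 5: book value $39,076.
End of year 6: book value $20,788.
End of year 7: book value $2,500.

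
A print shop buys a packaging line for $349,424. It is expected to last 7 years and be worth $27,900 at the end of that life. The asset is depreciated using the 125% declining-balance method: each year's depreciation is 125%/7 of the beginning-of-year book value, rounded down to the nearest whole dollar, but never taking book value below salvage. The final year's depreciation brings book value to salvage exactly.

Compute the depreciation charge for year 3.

Depreciable base = $349,424 − $27,900 = $321,524.
Year 1: ⌊$349,424 × 125%/7⌋ = $62,397. Book value $287,027.
Year 2: ⌊$287,027 × 125%/7⌋ = $51,254. Book value $235,773.
Year 3: ⌊$235,773 × 125%/7⌋ = $42,102. Book value $193,671.

$42,102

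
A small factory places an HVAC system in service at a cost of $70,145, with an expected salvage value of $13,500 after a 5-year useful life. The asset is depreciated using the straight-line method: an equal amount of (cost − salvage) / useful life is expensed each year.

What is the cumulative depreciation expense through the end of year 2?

$22,658

Depreciable base = $70,145 − $13,500 = $56,645.
Annual expense = $56,645 / 5 = $11,329.
End of year 1: book value $58,816.
End of year 2: book value $47,487.
Accumulated through year 2 = $70,145 − $47,487 = $22,658.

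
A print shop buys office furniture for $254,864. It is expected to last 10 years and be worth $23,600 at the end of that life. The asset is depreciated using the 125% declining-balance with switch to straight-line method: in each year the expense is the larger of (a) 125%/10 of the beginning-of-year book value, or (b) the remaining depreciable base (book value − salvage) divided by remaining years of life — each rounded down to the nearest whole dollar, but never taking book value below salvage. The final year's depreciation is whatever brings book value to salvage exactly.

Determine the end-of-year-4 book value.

$149,398

Depreciable base = $254,864 − $23,600 = $231,264.
Year 1: DB = ⌊$254,864 × 125%/10⌋ = $31,858; SL = ⌊$231,264/10⌋ = $23,126 → take DB $31,858. Book value $223,006.
Year 2: DB = ⌊$223,006 × 125%/10⌋ = $27,875; SL = ⌊$199,406/9⌋ = $22,156 → take DB $27,875. Book value $195,131.
Year 3: DB = ⌊$195,131 × 125%/10⌋ = $24,391; SL = ⌊$171,531/8⌋ = $21,441 → take DB $24,391. Book value $170,740.
Year 4: DB = ⌊$170,740 × 125%/10⌋ = $21,342; SL = ⌊$147,140/7⌋ = $21,020 → take DB $21,342. Book value $149,398.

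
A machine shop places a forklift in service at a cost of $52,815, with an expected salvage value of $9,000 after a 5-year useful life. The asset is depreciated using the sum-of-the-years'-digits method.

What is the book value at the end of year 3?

$17,763

Depreciable base = $52,815 − $9,000 = $43,815.
Sum of the years' digits = 5+4+3+2+1 = 15.
Year 1: $43,815 × 5/15 = $14,605. Book value $38,210.
Year 2: $43,815 × 4/15 = $11,684. Book value $26,526.
Year 3: $43,815 × 3/15 = $8,763. Book value $17,763.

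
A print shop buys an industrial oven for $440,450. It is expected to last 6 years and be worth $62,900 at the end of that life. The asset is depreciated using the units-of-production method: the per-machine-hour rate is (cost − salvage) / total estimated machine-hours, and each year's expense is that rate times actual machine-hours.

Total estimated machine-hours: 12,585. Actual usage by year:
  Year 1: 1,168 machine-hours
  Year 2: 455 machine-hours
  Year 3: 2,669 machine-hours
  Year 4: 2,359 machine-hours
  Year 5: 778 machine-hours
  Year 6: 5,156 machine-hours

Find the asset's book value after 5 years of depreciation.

Depreciable base = $440,450 − $62,900 = $377,550.
Rate = $377,550 / 12,585 machine-hours = $30 per machine-hour.
Year 1: 1,168 × $30 = $35,040. Book value $405,410.
Year 2: 455 × $30 = $13,650. Book value $391,760.
Year 3: 2,669 × $30 = $80,070. Book value $311,690.
Year 4: 2,359 × $30 = $70,770. Book value $240,920.
Year 5: 778 × $30 = $23,340. Book value $217,580.

$217,580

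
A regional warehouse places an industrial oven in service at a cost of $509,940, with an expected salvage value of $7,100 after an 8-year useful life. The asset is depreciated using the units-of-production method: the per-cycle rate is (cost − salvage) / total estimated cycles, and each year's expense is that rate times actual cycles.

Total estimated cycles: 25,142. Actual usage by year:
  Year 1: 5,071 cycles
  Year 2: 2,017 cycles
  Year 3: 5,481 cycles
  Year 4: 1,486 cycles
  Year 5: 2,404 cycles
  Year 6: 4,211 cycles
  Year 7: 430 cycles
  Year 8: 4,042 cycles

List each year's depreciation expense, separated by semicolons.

Depreciable base = $509,940 − $7,100 = $502,840.
Rate = $502,840 / 25,142 cycles = $20 per cycle.
Year 1: 5,071 × $20 = $101,420. Book value $408,520.
Year 2: 2,017 × $20 = $40,340. Book value $368,180.
Year 3: 5,481 × $20 = $109,620. Book value $258,560.
Year 4: 1,486 × $20 = $29,720. Book value $228,840.
Year 5: 2,404 × $20 = $48,080. Book value $180,760.
Year 6: 4,211 × $20 = $84,220. Book value $96,540.
Year 7: 430 × $20 = $8,600. Book value $87,940.
Year 8: 4,042 × $20 = $80,840. Book value $7,100.

$101,420; $40,340; $109,620; $29,720; $48,080; $84,220; $8,600; $80,840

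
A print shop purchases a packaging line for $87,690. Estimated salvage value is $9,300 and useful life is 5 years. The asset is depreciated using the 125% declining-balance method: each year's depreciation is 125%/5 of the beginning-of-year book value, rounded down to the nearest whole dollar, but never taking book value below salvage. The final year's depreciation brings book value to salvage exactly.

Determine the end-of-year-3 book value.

$36,995

Depreciable base = $87,690 − $9,300 = $78,390.
Year 1: ⌊$87,690 × 125%/5⌋ = $21,922. Book value $65,768.
Year 2: ⌊$65,768 × 125%/5⌋ = $16,442. Book value $49,326.
Year 3: ⌊$49,326 × 125%/5⌋ = $12,331. Book value $36,995.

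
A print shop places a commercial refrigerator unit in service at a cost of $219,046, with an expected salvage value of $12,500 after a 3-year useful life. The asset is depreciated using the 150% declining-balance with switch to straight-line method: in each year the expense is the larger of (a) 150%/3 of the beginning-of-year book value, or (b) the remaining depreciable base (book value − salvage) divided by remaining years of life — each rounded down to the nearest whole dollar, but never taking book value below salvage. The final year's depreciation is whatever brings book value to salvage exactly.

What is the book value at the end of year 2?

$54,762

Depreciable base = $219,046 − $12,500 = $206,546.
Year 1: DB = ⌊$219,046 × 150%/3⌋ = $109,523; SL = ⌊$206,546/3⌋ = $68,848 → take DB $109,523. Book value $109,523.
Year 2: DB = ⌊$109,523 × 150%/3⌋ = $54,761; SL = ⌊$97,023/2⌋ = $48,511 → take DB $54,761. Book value $54,762.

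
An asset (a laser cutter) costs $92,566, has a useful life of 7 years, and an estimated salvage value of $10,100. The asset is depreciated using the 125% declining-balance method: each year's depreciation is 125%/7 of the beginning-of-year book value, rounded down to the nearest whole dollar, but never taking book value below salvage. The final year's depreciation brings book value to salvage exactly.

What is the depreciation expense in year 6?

Depreciable base = $92,566 − $10,100 = $82,466.
Year 1: ⌊$92,566 × 125%/7⌋ = $16,529. Book value $76,037.
Year 2: ⌊$76,037 × 125%/7⌋ = $13,578. Book value $62,459.
Year 3: ⌊$62,459 × 125%/7⌋ = $11,153. Book value $51,306.
Year 4: ⌊$51,306 × 125%/7⌋ = $9,161. Book value $42,145.
Year 5: ⌊$42,145 × 125%/7⌋ = $7,525. Book value $34,620.
Year 6: ⌊$34,620 × 125%/7⌋ = $6,182. Book value $28,438.

$6,182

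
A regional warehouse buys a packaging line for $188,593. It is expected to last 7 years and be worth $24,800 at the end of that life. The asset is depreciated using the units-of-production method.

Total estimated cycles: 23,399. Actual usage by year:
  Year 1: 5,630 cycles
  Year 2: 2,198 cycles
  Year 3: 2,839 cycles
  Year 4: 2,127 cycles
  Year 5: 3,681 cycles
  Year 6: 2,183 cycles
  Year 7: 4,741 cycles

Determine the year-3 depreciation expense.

Depreciable base = $188,593 − $24,800 = $163,793.
Rate = $163,793 / 23,399 cycles = $7 per cycle.
Year 1: 5,630 × $7 = $39,410. Book value $149,183.
Year 2: 2,198 × $7 = $15,386. Book value $133,797.
Year 3: 2,839 × $7 = $19,873. Book value $113,924.

$19,873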